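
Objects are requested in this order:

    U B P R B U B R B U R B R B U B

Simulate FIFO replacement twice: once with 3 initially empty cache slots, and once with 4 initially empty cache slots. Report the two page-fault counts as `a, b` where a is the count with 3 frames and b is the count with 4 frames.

3 frames: F F F F . F F . . . . . . . . . → 6 faults.
4 frames: F F F F . . . . . . . . . . . . → 4 faults.
4 < 6: adding a frame reduced faults, as is typical.

6, 4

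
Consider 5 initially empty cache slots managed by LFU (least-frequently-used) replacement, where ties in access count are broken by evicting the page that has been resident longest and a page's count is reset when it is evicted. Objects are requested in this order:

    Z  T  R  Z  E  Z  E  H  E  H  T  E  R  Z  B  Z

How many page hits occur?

10

Z -> miss, frames {Z}
T -> miss, frames {Z,T}
R -> miss, frames {Z,T,R}
Z -> hit
E -> miss, frames {Z,T,R,E}
Z -> hit
E -> hit
H -> miss, frames {Z,T,R,E,H}
E -> hit
H -> hit
T -> hit
E -> hit
R -> hit
Z -> hit
B -> miss, evict T, frames {Z,R,E,H,B}
Z -> hit
Hits: 10.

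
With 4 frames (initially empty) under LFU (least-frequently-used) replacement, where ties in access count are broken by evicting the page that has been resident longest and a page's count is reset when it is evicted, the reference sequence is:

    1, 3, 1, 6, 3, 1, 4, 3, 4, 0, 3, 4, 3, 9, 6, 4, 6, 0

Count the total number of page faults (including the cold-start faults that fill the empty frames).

1 → fault, frames [1]
3 → fault, frames [1, 3]
1 → hit
6 → fault, frames [1, 3, 6]
3 → hit
1 → hit
4 → fault, frames [1, 3, 6, 4]
3 → hit
4 → hit
0 → fault, evict 6, frames [1, 3, 4, 0]
3 → hit
4 → hit
3 → hit
9 → fault, evict 0, frames [1, 3, 4, 9]
6 → fault, evict 9, frames [1, 3, 4, 6]
4 → hit
6 → hit
0 → fault, evict 6, frames [1, 3, 4, 0]
Page faults: 8.

8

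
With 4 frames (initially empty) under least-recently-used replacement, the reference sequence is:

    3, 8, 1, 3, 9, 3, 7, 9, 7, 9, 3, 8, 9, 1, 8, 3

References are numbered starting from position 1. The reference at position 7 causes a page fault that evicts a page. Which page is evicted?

8

pos 1: 3 → miss, frames (3)
pos 2: 8 → miss, frames (3 8)
pos 3: 1 → miss, frames (3 8 1)
pos 4: 3 → hit
pos 5: 9 → miss, frames (8 1 3 9)
pos 6: 3 → hit
pos 7: 7 → miss, evict 8, frames (1 9 3 7)
At position 7, page 8 is evicted.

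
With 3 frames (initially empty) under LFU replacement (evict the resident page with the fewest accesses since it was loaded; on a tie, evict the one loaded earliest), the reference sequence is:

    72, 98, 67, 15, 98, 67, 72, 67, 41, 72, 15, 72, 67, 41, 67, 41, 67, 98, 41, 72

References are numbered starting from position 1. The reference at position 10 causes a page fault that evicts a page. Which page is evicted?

41

pos 1: 72 -> fault, frames [72]
pos 2: 98 -> fault, frames [72, 98]
pos 3: 67 -> fault, frames [72, 98, 67]
pos 4: 15 -> fault, evict 72, frames [98, 67, 15]
pos 5: 98 -> hit
pos 6: 67 -> hit
pos 7: 72 -> fault, evict 15, frames [98, 67, 72]
pos 8: 67 -> hit
pos 9: 41 -> fault, evict 72, frames [98, 67, 41]
pos 10: 72 -> fault, evict 41, frames [98, 67, 72]
At position 10, page 41 is evicted.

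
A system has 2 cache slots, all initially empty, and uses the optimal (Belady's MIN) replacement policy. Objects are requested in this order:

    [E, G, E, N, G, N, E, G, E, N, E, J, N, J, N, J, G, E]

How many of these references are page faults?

E -> fault, frames [E]
G -> fault, frames [E, G]
E -> hit
N -> fault, evict E, frames [G, N]
G -> hit
N -> hit
E -> fault, evict N, frames [G, E]
G -> hit
E -> hit
N -> fault, evict G, frames [E, N]
E -> hit
J -> fault, evict E, frames [N, J]
N -> hit
J -> hit
N -> hit
J -> hit
G -> fault, evict J, frames [N, G]
E -> fault, evict G, frames [N, E]
Page faults: 8.

8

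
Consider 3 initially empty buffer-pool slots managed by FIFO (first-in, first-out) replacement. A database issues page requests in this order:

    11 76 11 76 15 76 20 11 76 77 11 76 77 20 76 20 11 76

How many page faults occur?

11 → fault, frames [11]
76 → fault, frames [11, 76]
11 → hit
76 → hit
15 → fault, frames [11, 76, 15]
76 → hit
20 → fault, evict 11, frames [76, 15, 20]
11 → fault, evict 76, frames [15, 20, 11]
76 → fault, evict 15, frames [20, 11, 76]
77 → fault, evict 20, frames [11, 76, 77]
11 → hit
76 → hit
77 → hit
20 → fault, evict 11, frames [76, 77, 20]
76 → hit
20 → hit
11 → fault, evict 76, frames [77, 20, 11]
76 → fault, evict 77, frames [20, 11, 76]
Page faults: 10.

10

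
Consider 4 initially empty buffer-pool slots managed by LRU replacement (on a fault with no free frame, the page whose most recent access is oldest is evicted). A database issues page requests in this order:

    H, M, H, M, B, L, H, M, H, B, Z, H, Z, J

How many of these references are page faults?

6

H → miss, frames [H]
M → miss, frames [H, M]
H → hit
M → hit
B → miss, frames [H, M, B]
L → miss, frames [H, M, B, L]
H → hit
M → hit
H → hit
B → hit
Z → miss, evict L, frames [M, H, B, Z]
H → hit
Z → hit
J → miss, evict M, frames [B, H, Z, J]
Page faults: 6.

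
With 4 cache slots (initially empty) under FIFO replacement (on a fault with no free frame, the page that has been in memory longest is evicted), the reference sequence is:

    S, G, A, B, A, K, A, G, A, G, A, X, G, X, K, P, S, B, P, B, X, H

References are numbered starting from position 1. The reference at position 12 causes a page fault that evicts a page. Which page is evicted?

G

pos 1: S -> fault, frames {S}
pos 2: G -> fault, frames {S,G}
pos 3: A -> fault, frames {S,G,A}
pos 4: B -> fault, frames {S,G,A,B}
pos 5: A -> hit
pos 6: K -> fault, evict S, frames {G,A,B,K}
pos 7: A -> hit
pos 8: G -> hit
pos 9: A -> hit
pos 10: G -> hit
pos 11: A -> hit
pos 12: X -> fault, evict G, frames {A,B,K,X}
At position 12, page G is evicted.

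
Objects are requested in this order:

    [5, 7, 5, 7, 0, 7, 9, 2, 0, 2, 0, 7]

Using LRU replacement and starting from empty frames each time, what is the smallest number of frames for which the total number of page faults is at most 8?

f=1: 12 faults
f=2: 7 faults
f=3: 7 faults
f=4: 5 faults
f=5: 5 faults
Smallest f with faults ≤ 8 is 2.

2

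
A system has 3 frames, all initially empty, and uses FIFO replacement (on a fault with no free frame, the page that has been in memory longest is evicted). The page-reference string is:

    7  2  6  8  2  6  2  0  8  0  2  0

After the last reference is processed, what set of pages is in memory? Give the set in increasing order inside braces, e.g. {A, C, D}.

7: fault, frames (7)
2: fault, frames (7 2)
6: fault, frames (7 2 6)
8: fault, evict 7, frames (2 6 8)
2: hit
6: hit
2: hit
0: fault, evict 2, frames (6 8 0)
8: hit
0: hit
2: fault, evict 6, frames (8 0 2)
0: hit

{0, 2, 8}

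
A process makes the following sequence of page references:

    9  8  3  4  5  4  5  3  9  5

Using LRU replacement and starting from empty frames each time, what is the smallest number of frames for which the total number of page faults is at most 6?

f=1: 10 faults
f=2: 8 faults
f=3: 6 faults
f=4: 6 faults
f=5: 5 faults
Smallest f with faults ≤ 6 is 3.

3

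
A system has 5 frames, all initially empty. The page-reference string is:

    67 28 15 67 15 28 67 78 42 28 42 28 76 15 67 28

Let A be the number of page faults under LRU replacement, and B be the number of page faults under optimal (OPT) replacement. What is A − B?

Under LRU: F F F . . . . F F . . . F F F . → 8 faults.
Under OPT: F F F . . . . F F . . . F . . . → 6 faults.
A − B = 8 − 6 = 2.

2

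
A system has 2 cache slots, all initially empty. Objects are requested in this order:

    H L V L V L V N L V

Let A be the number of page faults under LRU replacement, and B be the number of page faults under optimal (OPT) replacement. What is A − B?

1

Under LRU: F F F . . . . F F F → 6 faults.
Under OPT: F F F . . . . F . F → 5 faults.
A − B = 6 − 5 = 1.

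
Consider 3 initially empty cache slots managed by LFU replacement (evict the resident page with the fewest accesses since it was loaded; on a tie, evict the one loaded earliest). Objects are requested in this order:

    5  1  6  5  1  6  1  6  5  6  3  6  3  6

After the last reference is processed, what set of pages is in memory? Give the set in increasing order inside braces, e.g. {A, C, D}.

5 -> fault, frames (5)
1 -> fault, frames (5 1)
6 -> fault, frames (5 1 6)
5 -> hit
1 -> hit
6 -> hit
1 -> hit
6 -> hit
5 -> hit
6 -> hit
3 -> fault, evict 5, frames (1 6 3)
6 -> hit
3 -> hit
6 -> hit

{1, 3, 6}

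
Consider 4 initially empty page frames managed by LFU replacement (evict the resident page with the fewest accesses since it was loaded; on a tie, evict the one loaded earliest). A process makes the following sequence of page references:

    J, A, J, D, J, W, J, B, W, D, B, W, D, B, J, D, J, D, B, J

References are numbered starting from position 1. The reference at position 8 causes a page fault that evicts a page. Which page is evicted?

A

pos 1: J → miss, frames [J]
pos 2: A → miss, frames [J, A]
pos 3: J → hit
pos 4: D → miss, frames [J, A, D]
pos 5: J → hit
pos 6: W → miss, frames [J, A, D, W]
pos 7: J → hit
pos 8: B → miss, evict A, frames [J, D, W, B]
At position 8, page A is evicted.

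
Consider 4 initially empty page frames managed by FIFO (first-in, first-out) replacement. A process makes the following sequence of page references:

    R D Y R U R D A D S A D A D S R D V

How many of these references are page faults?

R → fault, frames [R]
D → fault, frames [R, D]
Y → fault, frames [R, D, Y]
R → hit
U → fault, frames [R, D, Y, U]
R → hit
D → hit
A → fault, evict R, frames [D, Y, U, A]
D → hit
S → fault, evict D, frames [Y, U, A, S]
A → hit
D → fault, evict Y, frames [U, A, S, D]
A → hit
D → hit
S → hit
R → fault, evict U, frames [A, S, D, R]
D → hit
V → fault, evict A, frames [S, D, R, V]
Page faults: 9.

9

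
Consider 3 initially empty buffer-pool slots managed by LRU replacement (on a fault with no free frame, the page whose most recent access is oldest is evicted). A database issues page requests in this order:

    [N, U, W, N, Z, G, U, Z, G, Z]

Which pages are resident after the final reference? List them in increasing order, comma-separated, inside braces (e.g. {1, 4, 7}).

{G, U, Z}

N → miss, frames [N]
U → miss, frames [N, U]
W → miss, frames [N, U, W]
N → hit
Z → miss, evict U, frames [W, N, Z]
G → miss, evict W, frames [N, Z, G]
U → miss, evict N, frames [Z, G, U]
Z → hit
G → hit
Z → hit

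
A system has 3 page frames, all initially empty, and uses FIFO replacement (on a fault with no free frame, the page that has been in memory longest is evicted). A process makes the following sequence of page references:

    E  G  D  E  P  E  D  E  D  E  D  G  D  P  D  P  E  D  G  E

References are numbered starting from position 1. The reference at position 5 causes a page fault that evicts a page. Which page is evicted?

E

pos 1: E → miss, frames (E)
pos 2: G → miss, frames (E G)
pos 3: D → miss, frames (E G D)
pos 4: E → hit
pos 5: P → miss, evict E, frames (G D P)
At position 5, page E is evicted.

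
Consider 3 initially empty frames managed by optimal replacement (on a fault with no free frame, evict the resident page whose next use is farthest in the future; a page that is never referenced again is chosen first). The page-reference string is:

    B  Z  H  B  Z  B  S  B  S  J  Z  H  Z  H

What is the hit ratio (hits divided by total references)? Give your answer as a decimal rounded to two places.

0.57

B: miss, frames {B}
Z: miss, frames {B,Z}
H: miss, frames {B,Z,H}
B: hit
Z: hit
B: hit
S: miss, evict H, frames {B,Z,S}
B: hit
S: hit
J: miss, evict S, frames {B,Z,J}
Z: hit
H: miss, evict J, frames {B,Z,H}
Z: hit
H: hit
Hits: 8 of 14 references → 8/14 = 0.5714.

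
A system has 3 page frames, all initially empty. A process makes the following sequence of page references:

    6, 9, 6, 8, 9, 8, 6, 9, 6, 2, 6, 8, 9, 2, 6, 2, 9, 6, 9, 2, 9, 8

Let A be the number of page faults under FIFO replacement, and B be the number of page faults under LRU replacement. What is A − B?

Under FIFO: F F . F . . . . . F F . F . . . . . . . . F → 7 faults.
Under LRU: F F . F . . . . . F . F F F F . . . . . . F → 9 faults.
A − B = 7 − 9 = -2.

-2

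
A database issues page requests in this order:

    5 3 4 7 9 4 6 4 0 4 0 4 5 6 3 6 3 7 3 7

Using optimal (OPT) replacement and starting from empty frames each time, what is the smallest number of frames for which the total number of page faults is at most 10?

f=1: 20 faults
f=2: 11 faults
f=3: 10 faults
f=4: 9 faults
f=5: 8 faults
f=6: 7 faults
f=7: 7 faults
Smallest f with faults ≤ 10 is 3.

3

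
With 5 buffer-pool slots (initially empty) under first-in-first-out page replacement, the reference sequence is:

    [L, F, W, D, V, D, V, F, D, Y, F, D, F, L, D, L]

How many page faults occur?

L → miss, frames (L)
F → miss, frames (L F)
W → miss, frames (L F W)
D → miss, frames (L F W D)
V → miss, frames (L F W D V)
D → hit
V → hit
F → hit
D → hit
Y → miss, evict L, frames (F W D V Y)
F → hit
D → hit
F → hit
L → miss, evict F, frames (W D V Y L)
D → hit
L → hit
Page faults: 7.

7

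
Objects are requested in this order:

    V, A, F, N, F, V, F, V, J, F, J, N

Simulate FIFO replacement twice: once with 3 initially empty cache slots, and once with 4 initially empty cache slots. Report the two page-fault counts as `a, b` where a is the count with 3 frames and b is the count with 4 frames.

8, 5

3 frames: F F F F . F . . F F . F → 8 faults.
4 frames: F F F F . . . . F . . . → 5 faults.
5 < 8: adding a frame reduced faults, as is typical.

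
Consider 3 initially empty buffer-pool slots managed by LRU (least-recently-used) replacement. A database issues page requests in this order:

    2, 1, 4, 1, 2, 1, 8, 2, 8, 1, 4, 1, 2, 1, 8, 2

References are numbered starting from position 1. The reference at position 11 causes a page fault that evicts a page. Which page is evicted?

2

pos 1: 2 → fault, frames (2)
pos 2: 1 → fault, frames (2 1)
pos 3: 4 → fault, frames (2 1 4)
pos 4: 1 → hit
pos 5: 2 → hit
pos 6: 1 → hit
pos 7: 8 → fault, evict 4, frames (2 1 8)
pos 8: 2 → hit
pos 9: 8 → hit
pos 10: 1 → hit
pos 11: 4 → fault, evict 2, frames (8 1 4)
At position 11, page 2 is evicted.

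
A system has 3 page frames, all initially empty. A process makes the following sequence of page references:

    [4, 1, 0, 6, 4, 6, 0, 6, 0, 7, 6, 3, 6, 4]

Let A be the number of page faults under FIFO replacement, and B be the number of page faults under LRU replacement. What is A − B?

1

Under FIFO: F F F F F . . . . F . F F F → 9 faults.
Under LRU: F F F F F . . . . F . F . F → 8 faults.
A − B = 9 − 8 = 1.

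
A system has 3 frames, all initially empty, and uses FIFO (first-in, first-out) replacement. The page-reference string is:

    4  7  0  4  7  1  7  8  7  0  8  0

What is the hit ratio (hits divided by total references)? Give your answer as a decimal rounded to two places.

0.42

4 -> fault, frames (4)
7 -> fault, frames (4 7)
0 -> fault, frames (4 7 0)
4 -> hit
7 -> hit
1 -> fault, evict 4, frames (7 0 1)
7 -> hit
8 -> fault, evict 7, frames (0 1 8)
7 -> fault, evict 0, frames (1 8 7)
0 -> fault, evict 1, frames (8 7 0)
8 -> hit
0 -> hit
Hits: 5 of 12 references → 5/12 = 0.4167.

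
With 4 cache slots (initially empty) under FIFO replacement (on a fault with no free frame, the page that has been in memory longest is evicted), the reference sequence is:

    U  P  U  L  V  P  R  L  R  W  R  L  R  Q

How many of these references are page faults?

7

U -> miss, frames [U]
P -> miss, frames [U, P]
U -> hit
L -> miss, frames [U, P, L]
V -> miss, frames [U, P, L, V]
P -> hit
R -> miss, evict U, frames [P, L, V, R]
L -> hit
R -> hit
W -> miss, evict P, frames [L, V, R, W]
R -> hit
L -> hit
R -> hit
Q -> miss, evict L, frames [V, R, W, Q]
Page faults: 7.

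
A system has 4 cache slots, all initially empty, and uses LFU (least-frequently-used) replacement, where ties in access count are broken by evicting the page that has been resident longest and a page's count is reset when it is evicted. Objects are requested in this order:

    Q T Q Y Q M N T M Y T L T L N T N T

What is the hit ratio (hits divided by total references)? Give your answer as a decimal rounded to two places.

0.50

Q -> miss, frames [Q]
T -> miss, frames [Q, T]
Q -> hit
Y -> miss, frames [Q, T, Y]
Q -> hit
M -> miss, frames [Q, T, Y, M]
N -> miss, evict T, frames [Q, Y, M, N]
T -> miss, evict Y, frames [Q, M, N, T]
M -> hit
Y -> miss, evict N, frames [Q, M, T, Y]
T -> hit
L -> miss, evict Y, frames [Q, M, T, L]
T -> hit
L -> hit
N -> miss, evict M, frames [Q, T, L, N]
T -> hit
N -> hit
T -> hit
Hits: 9 of 18 references → 9/18 = 0.5000.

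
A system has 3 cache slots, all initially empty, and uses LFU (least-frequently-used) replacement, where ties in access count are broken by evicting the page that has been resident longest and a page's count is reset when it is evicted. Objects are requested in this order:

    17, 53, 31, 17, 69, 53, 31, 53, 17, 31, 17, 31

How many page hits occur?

17: fault, frames {17}
53: fault, frames {17,53}
31: fault, frames {17,53,31}
17: hit
69: fault, evict 53, frames {17,31,69}
53: fault, evict 31, frames {17,69,53}
31: fault, evict 69, frames {17,53,31}
53: hit
17: hit
31: hit
17: hit
31: hit
Hits: 6.

6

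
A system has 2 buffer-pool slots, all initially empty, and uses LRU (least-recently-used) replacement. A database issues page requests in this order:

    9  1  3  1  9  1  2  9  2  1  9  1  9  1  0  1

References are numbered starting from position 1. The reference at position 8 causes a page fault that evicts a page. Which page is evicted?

1

pos 1: 9 -> fault, frames (9)
pos 2: 1 -> fault, frames (9 1)
pos 3: 3 -> fault, evict 9, frames (1 3)
pos 4: 1 -> hit
pos 5: 9 -> fault, evict 3, frames (1 9)
pos 6: 1 -> hit
pos 7: 2 -> fault, evict 9, frames (1 2)
pos 8: 9 -> fault, evict 1, frames (2 9)
At position 8, page 1 is evicted.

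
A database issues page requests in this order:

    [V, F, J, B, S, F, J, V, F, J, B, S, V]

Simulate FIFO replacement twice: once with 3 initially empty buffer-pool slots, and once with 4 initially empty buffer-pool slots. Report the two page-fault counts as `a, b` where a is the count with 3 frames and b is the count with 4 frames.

10, 11

3 frames: F F F F F F F F . . F F . → 10 faults.
4 frames: F F F F F . . F F F F F F → 11 faults.
11 > 10: adding a frame increased faults — Belady's anomaly.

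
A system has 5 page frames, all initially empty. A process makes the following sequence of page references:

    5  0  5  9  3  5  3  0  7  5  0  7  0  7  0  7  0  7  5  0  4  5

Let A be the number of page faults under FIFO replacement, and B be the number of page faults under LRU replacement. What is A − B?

1

Under FIFO: F F . F F . . . F . . . . . . . . . . . F F → 7 faults.
Under LRU: F F . F F . . . F . . . . . . . . . . . F . → 6 faults.
A − B = 7 − 6 = 1.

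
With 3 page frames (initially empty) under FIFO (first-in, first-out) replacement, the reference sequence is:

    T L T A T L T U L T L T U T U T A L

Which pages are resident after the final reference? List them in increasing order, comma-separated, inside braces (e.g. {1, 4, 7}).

{A, L, T}

T → miss, frames [T]
L → miss, frames [T, L]
T → hit
A → miss, frames [T, L, A]
T → hit
L → hit
T → hit
U → miss, evict T, frames [L, A, U]
L → hit
T → miss, evict L, frames [A, U, T]
L → miss, evict A, frames [U, T, L]
T → hit
U → hit
T → hit
U → hit
T → hit
A → miss, evict U, frames [T, L, A]
L → hit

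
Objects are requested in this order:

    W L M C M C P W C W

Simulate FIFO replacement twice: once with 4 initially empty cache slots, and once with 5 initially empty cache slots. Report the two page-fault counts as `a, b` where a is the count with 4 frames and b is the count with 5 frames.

4 frames: F F F F . . F F . . → 6 faults.
5 frames: F F F F . . F . . . → 5 faults.
5 < 6: adding a frame reduced faults, as is typical.

6, 5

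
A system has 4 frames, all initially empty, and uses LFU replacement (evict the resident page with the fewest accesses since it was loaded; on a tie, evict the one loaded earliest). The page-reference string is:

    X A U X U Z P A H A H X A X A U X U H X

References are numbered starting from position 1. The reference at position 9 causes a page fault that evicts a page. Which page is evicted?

pos 1: X -> fault, frames {X}
pos 2: A -> fault, frames {X,A}
pos 3: U -> fault, frames {X,A,U}
pos 4: X -> hit
pos 5: U -> hit
pos 6: Z -> fault, frames {X,A,U,Z}
pos 7: P -> fault, evict A, frames {X,U,Z,P}
pos 8: A -> fault, evict Z, frames {X,U,P,A}
pos 9: H -> fault, evict P, frames {X,U,A,H}
At position 9, page P is evicted.

P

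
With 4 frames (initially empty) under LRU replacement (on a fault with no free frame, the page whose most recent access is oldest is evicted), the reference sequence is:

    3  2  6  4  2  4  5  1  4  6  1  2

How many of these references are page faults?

3: miss, frames (3)
2: miss, frames (3 2)
6: miss, frames (3 2 6)
4: miss, frames (3 2 6 4)
2: hit
4: hit
5: miss, evict 3, frames (6 2 4 5)
1: miss, evict 6, frames (2 4 5 1)
4: hit
6: miss, evict 2, frames (5 1 4 6)
1: hit
2: miss, evict 5, frames (4 6 1 2)
Page faults: 8.

8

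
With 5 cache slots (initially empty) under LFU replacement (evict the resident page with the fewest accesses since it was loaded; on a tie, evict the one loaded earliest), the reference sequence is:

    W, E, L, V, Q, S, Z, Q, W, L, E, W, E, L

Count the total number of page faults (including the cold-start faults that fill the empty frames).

W → fault, frames {W}
E → fault, frames {W,E}
L → fault, frames {W,E,L}
V → fault, frames {W,E,L,V}
Q → fault, frames {W,E,L,V,Q}
S → fault, evict W, frames {E,L,V,Q,S}
Z → fault, evict E, frames {L,V,Q,S,Z}
Q → hit
W → fault, evict L, frames {V,Q,S,Z,W}
L → fault, evict V, frames {Q,S,Z,W,L}
E → fault, evict S, frames {Q,Z,W,L,E}
W → hit
E → hit
L → hit
Page faults: 10.

10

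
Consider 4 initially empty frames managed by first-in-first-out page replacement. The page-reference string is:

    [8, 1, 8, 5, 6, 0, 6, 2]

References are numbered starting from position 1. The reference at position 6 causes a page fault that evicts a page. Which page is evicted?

8

pos 1: 8 → fault, frames (8)
pos 2: 1 → fault, frames (8 1)
pos 3: 8 → hit
pos 4: 5 → fault, frames (8 1 5)
pos 5: 6 → fault, frames (8 1 5 6)
pos 6: 0 → fault, evict 8, frames (1 5 6 0)
At position 6, page 8 is evicted.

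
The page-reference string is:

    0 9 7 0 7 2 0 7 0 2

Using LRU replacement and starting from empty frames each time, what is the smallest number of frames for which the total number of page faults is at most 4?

3

f=1: 10 faults
f=2: 8 faults
f=3: 4 faults
f=4: 4 faults
Smallest f with faults ≤ 4 is 3.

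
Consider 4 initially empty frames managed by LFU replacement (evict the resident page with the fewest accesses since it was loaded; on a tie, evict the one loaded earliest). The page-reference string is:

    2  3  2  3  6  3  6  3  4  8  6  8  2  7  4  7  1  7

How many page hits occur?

2 -> miss, frames {2}
3 -> miss, frames {2,3}
2 -> hit
3 -> hit
6 -> miss, frames {2,3,6}
3 -> hit
6 -> hit
3 -> hit
4 -> miss, frames {2,3,6,4}
8 -> miss, evict 4, frames {2,3,6,8}
6 -> hit
8 -> hit
2 -> hit
7 -> miss, evict 8, frames {2,3,6,7}
4 -> miss, evict 7, frames {2,3,6,4}
7 -> miss, evict 4, frames {2,3,6,7}
1 -> miss, evict 7, frames {2,3,6,1}
7 -> miss, evict 1, frames {2,3,6,7}
Hits: 8.

8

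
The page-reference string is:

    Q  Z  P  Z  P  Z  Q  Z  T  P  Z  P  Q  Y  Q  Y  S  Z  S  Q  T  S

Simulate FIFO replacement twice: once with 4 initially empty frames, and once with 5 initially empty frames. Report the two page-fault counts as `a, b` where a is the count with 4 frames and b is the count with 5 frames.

4 frames: F F F . . . . . F . . . . F F . F F . . F . → 9 faults.
5 frames: F F F . . . . . F . . . . F . . F . . F . . → 7 faults.
7 < 9: adding a frame reduced faults, as is typical.

9, 7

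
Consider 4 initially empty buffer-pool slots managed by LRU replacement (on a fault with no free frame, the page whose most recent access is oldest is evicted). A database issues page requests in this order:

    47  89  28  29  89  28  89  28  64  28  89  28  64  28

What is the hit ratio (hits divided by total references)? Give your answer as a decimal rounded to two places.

47 -> fault, frames (47)
89 -> fault, frames (47 89)
28 -> fault, frames (47 89 28)
29 -> fault, frames (47 89 28 29)
89 -> hit
28 -> hit
89 -> hit
28 -> hit
64 -> fault, evict 47, frames (29 89 28 64)
28 -> hit
89 -> hit
28 -> hit
64 -> hit
28 -> hit
Hits: 9 of 14 references → 9/14 = 0.6429.

0.64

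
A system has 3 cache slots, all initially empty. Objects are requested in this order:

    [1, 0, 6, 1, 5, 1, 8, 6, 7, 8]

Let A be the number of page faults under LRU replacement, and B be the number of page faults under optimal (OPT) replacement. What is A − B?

1

Under LRU: F F F . F . F F F . → 7 faults.
Under OPT: F F F . F . F . F . → 6 faults.
A − B = 7 − 6 = 1.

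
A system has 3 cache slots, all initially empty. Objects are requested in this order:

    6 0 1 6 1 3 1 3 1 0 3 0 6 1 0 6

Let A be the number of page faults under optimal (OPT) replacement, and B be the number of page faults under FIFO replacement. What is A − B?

-1

Under OPT: F F F . . F . . . . . . F . . . → 5 faults.
Under FIFO: F F F . . F . . . . . . F . F . → 6 faults.
A − B = 5 − 6 = -1.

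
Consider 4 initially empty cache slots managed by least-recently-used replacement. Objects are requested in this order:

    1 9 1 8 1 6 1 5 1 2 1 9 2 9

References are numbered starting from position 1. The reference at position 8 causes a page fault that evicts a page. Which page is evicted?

9

pos 1: 1: miss, frames (1)
pos 2: 9: miss, frames (1 9)
pos 3: 1: hit
pos 4: 8: miss, frames (9 1 8)
pos 5: 1: hit
pos 6: 6: miss, frames (9 8 1 6)
pos 7: 1: hit
pos 8: 5: miss, evict 9, frames (8 6 1 5)
At position 8, page 9 is evicted.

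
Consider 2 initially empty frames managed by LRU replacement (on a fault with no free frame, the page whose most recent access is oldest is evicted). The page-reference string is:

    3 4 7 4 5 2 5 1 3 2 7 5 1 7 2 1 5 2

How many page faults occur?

3 -> fault, frames [3]
4 -> fault, frames [3, 4]
7 -> fault, evict 3, frames [4, 7]
4 -> hit
5 -> fault, evict 7, frames [4, 5]
2 -> fault, evict 4, frames [5, 2]
5 -> hit
1 -> fault, evict 2, frames [5, 1]
3 -> fault, evict 5, frames [1, 3]
2 -> fault, evict 1, frames [3, 2]
7 -> fault, evict 3, frames [2, 7]
5 -> fault, evict 2, frames [7, 5]
1 -> fault, evict 7, frames [5, 1]
7 -> fault, evict 5, frames [1, 7]
2 -> fault, evict 1, frames [7, 2]
1 -> fault, evict 7, frames [2, 1]
5 -> fault, evict 2, frames [1, 5]
2 -> fault, evict 1, frames [5, 2]
Page faults: 16.

16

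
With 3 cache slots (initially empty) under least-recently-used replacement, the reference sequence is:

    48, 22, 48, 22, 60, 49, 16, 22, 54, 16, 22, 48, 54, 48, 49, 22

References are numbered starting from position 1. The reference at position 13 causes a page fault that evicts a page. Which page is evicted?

16

pos 1: 48 → fault, frames [48]
pos 2: 22 → fault, frames [48, 22]
pos 3: 48 → hit
pos 4: 22 → hit
pos 5: 60 → fault, frames [48, 22, 60]
pos 6: 49 → fault, evict 48, frames [22, 60, 49]
pos 7: 16 → fault, evict 22, frames [60, 49, 16]
pos 8: 22 → fault, evict 60, frames [49, 16, 22]
pos 9: 54 → fault, evict 49, frames [16, 22, 54]
pos 10: 16 → hit
pos 11: 22 → hit
pos 12: 48 → fault, evict 54, frames [16, 22, 48]
pos 13: 54 → fault, evict 16, frames [22, 48, 54]
At position 13, page 16 is evicted.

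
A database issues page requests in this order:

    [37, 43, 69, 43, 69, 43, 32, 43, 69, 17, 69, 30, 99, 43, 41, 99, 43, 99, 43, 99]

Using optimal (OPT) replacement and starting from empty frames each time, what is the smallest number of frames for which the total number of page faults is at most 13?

2

f=1: 20 faults
f=2: 11 faults
f=3: 8 faults
f=4: 8 faults
f=5: 8 faults
f=6: 8 faults
f=7: 8 faults
f=8: 8 faults
Smallest f with faults ≤ 13 is 2.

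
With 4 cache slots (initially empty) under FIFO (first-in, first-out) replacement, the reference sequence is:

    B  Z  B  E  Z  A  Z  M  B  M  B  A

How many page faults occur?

B: fault, frames [B]
Z: fault, frames [B, Z]
B: hit
E: fault, frames [B, Z, E]
Z: hit
A: fault, frames [B, Z, E, A]
Z: hit
M: fault, evict B, frames [Z, E, A, M]
B: fault, evict Z, frames [E, A, M, B]
M: hit
B: hit
A: hit
Page faults: 6.

6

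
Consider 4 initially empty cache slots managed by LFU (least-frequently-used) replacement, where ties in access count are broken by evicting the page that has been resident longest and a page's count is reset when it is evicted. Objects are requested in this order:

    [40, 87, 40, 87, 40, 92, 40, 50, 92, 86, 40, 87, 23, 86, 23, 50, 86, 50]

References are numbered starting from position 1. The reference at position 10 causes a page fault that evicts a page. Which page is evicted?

50

pos 1: 40: fault, frames [40]
pos 2: 87: fault, frames [40, 87]
pos 3: 40: hit
pos 4: 87: hit
pos 5: 40: hit
pos 6: 92: fault, frames [40, 87, 92]
pos 7: 40: hit
pos 8: 50: fault, frames [40, 87, 92, 50]
pos 9: 92: hit
pos 10: 86: fault, evict 50, frames [40, 87, 92, 86]
At position 10, page 50 is evicted.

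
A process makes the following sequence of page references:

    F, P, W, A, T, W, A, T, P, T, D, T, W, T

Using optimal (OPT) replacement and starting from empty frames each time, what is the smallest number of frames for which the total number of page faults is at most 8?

3

f=1: 14 faults
f=2: 9 faults
f=3: 7 faults
f=4: 6 faults
f=5: 6 faults
f=6: 6 faults
Smallest f with faults ≤ 8 is 3.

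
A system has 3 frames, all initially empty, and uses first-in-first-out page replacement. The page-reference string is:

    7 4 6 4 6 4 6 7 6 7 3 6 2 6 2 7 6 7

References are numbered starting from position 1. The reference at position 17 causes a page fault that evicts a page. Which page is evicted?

3

pos 1: 7 → fault, frames [7]
pos 2: 4 → fault, frames [7, 4]
pos 3: 6 → fault, frames [7, 4, 6]
pos 4: 4 → hit
pos 5: 6 → hit
pos 6: 4 → hit
pos 7: 6 → hit
pos 8: 7 → hit
pos 9: 6 → hit
pos 10: 7 → hit
pos 11: 3 → fault, evict 7, frames [4, 6, 3]
pos 12: 6 → hit
pos 13: 2 → fault, evict 4, frames [6, 3, 2]
pos 14: 6 → hit
pos 15: 2 → hit
pos 16: 7 → fault, evict 6, frames [3, 2, 7]
pos 17: 6 → fault, evict 3, frames [2, 7, 6]
At position 17, page 3 is evicted.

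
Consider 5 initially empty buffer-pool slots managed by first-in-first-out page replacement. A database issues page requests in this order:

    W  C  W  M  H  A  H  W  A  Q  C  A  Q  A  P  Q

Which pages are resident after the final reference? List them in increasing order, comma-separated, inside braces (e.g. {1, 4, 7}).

W → fault, frames [W]
C → fault, frames [W, C]
W → hit
M → fault, frames [W, C, M]
H → fault, frames [W, C, M, H]
A → fault, frames [W, C, M, H, A]
H → hit
W → hit
A → hit
Q → fault, evict W, frames [C, M, H, A, Q]
C → hit
A → hit
Q → hit
A → hit
P → fault, evict C, frames [M, H, A, Q, P]
Q → hit

{A, H, M, P, Q}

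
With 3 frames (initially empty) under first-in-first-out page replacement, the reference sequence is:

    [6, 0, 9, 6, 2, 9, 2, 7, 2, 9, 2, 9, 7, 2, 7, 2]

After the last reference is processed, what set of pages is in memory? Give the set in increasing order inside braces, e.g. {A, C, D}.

6 → fault, frames (6)
0 → fault, frames (6 0)
9 → fault, frames (6 0 9)
6 → hit
2 → fault, evict 6, frames (0 9 2)
9 → hit
2 → hit
7 → fault, evict 0, frames (9 2 7)
2 → hit
9 → hit
2 → hit
9 → hit
7 → hit
2 → hit
7 → hit
2 → hit

{2, 7, 9}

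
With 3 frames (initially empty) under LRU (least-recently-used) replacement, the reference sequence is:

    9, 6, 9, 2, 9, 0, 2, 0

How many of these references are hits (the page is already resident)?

9 -> miss, frames {9}
6 -> miss, frames {9,6}
9 -> hit
2 -> miss, frames {6,9,2}
9 -> hit
0 -> miss, evict 6, frames {2,9,0}
2 -> hit
0 -> hit
Hits: 4.

4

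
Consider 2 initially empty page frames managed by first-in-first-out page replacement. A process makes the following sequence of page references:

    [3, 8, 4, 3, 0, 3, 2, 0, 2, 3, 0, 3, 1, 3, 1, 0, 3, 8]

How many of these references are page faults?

3 -> miss, frames [3]
8 -> miss, frames [3, 8]
4 -> miss, evict 3, frames [8, 4]
3 -> miss, evict 8, frames [4, 3]
0 -> miss, evict 4, frames [3, 0]
3 -> hit
2 -> miss, evict 3, frames [0, 2]
0 -> hit
2 -> hit
3 -> miss, evict 0, frames [2, 3]
0 -> miss, evict 2, frames [3, 0]
3 -> hit
1 -> miss, evict 3, frames [0, 1]
3 -> miss, evict 0, frames [1, 3]
1 -> hit
0 -> miss, evict 1, frames [3, 0]
3 -> hit
8 -> miss, evict 3, frames [0, 8]
Page faults: 12.

12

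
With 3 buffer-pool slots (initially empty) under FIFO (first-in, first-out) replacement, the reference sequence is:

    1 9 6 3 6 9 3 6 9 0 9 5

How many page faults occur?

7

1: fault, frames (1)
9: fault, frames (1 9)
6: fault, frames (1 9 6)
3: fault, evict 1, frames (9 6 3)
6: hit
9: hit
3: hit
6: hit
9: hit
0: fault, evict 9, frames (6 3 0)
9: fault, evict 6, frames (3 0 9)
5: fault, evict 3, frames (0 9 5)
Page faults: 7.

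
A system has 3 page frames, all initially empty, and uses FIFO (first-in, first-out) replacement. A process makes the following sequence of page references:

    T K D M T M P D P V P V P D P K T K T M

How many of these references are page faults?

T -> fault, frames [T]
K -> fault, frames [T, K]
D -> fault, frames [T, K, D]
M -> fault, evict T, frames [K, D, M]
T -> fault, evict K, frames [D, M, T]
M -> hit
P -> fault, evict D, frames [M, T, P]
D -> fault, evict M, frames [T, P, D]
P -> hit
V -> fault, evict T, frames [P, D, V]
P -> hit
V -> hit
P -> hit
D -> hit
P -> hit
K -> fault, evict P, frames [D, V, K]
T -> fault, evict D, frames [V, K, T]
K -> hit
T -> hit
M -> fault, evict V, frames [K, T, M]
Page faults: 11.

11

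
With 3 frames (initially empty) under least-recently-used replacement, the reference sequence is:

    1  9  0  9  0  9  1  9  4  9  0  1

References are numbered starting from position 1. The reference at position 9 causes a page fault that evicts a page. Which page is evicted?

pos 1: 1 -> miss, frames [1]
pos 2: 9 -> miss, frames [1, 9]
pos 3: 0 -> miss, frames [1, 9, 0]
pos 4: 9 -> hit
pos 5: 0 -> hit
pos 6: 9 -> hit
pos 7: 1 -> hit
pos 8: 9 -> hit
pos 9: 4 -> miss, evict 0, frames [1, 9, 4]
At position 9, page 0 is evicted.

0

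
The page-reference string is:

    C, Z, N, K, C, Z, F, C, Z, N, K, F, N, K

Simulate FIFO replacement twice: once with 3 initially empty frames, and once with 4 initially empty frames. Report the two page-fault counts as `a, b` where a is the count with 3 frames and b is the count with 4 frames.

3 frames: F F F F F F F . . F F . . . → 9 faults.
4 frames: F F F F . . F F F F F F . . → 10 faults.
10 > 9: adding a frame increased faults — Belady's anomaly.

9, 10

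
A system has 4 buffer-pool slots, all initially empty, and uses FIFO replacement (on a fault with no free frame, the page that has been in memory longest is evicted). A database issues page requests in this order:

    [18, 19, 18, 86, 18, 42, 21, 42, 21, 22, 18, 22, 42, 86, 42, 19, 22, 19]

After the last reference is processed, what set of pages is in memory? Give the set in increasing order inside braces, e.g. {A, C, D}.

18 -> miss, frames (18)
19 -> miss, frames (18 19)
18 -> hit
86 -> miss, frames (18 19 86)
18 -> hit
42 -> miss, frames (18 19 86 42)
21 -> miss, evict 18, frames (19 86 42 21)
42 -> hit
21 -> hit
22 -> miss, evict 19, frames (86 42 21 22)
18 -> miss, evict 86, frames (42 21 22 18)
22 -> hit
42 -> hit
86 -> miss, evict 42, frames (21 22 18 86)
42 -> miss, evict 21, frames (22 18 86 42)
19 -> miss, evict 22, frames (18 86 42 19)
22 -> miss, evict 18, frames (86 42 19 22)
19 -> hit

{19, 22, 42, 86}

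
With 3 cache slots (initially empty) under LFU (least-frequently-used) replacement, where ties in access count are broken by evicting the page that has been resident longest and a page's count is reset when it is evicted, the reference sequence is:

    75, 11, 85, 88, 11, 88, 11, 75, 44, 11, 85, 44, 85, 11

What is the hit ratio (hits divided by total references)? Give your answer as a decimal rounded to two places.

75: fault, frames [75]
11: fault, frames [75, 11]
85: fault, frames [75, 11, 85]
88: fault, evict 75, frames [11, 85, 88]
11: hit
88: hit
11: hit
75: fault, evict 85, frames [11, 88, 75]
44: fault, evict 75, frames [11, 88, 44]
11: hit
85: fault, evict 44, frames [11, 88, 85]
44: fault, evict 85, frames [11, 88, 44]
85: fault, evict 44, frames [11, 88, 85]
11: hit
Hits: 5 of 14 references → 5/14 = 0.3571.

0.36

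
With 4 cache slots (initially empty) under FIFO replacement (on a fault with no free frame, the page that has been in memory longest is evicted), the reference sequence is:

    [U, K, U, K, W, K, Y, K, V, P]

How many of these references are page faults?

6

U → miss, frames {U}
K → miss, frames {U,K}
U → hit
K → hit
W → miss, frames {U,K,W}
K → hit
Y → miss, frames {U,K,W,Y}
K → hit
V → miss, evict U, frames {K,W,Y,V}
P → miss, evict K, frames {W,Y,V,P}
Page faults: 6.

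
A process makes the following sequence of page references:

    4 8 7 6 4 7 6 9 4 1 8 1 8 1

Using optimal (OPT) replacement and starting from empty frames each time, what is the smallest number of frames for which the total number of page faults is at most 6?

4

f=1: 14 faults
f=2: 9 faults
f=3: 7 faults
f=4: 6 faults
f=5: 6 faults
f=6: 6 faults
Smallest f with faults ≤ 6 is 4.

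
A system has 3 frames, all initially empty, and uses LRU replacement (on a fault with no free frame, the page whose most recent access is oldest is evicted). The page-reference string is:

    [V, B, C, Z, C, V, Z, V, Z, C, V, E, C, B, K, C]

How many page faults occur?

V → miss, frames (V)
B → miss, frames (V B)
C → miss, frames (V B C)
Z → miss, evict V, frames (B C Z)
C → hit
V → miss, evict B, frames (Z C V)
Z → hit
V → hit
Z → hit
C → hit
V → hit
E → miss, evict Z, frames (C V E)
C → hit
B → miss, evict V, frames (E C B)
K → miss, evict E, frames (C B K)
C → hit
Page faults: 8.

8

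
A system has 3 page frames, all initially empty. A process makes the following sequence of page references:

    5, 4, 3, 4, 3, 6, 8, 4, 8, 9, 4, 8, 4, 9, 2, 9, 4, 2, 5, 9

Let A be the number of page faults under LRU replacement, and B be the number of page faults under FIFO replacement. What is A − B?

1

Under LRU: F F F . . F F F . F . . . . F . . . F F → 10 faults.
Under FIFO: F F F . . F F F . F . . . . F . . . F . → 9 faults.
A − B = 10 − 9 = 1.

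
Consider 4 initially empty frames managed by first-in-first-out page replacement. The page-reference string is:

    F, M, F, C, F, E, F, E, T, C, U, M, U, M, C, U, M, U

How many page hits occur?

10

F -> fault, frames {F}
M -> fault, frames {F,M}
F -> hit
C -> fault, frames {F,M,C}
F -> hit
E -> fault, frames {F,M,C,E}
F -> hit
E -> hit
T -> fault, evict F, frames {M,C,E,T}
C -> hit
U -> fault, evict M, frames {C,E,T,U}
M -> fault, evict C, frames {E,T,U,M}
U -> hit
M -> hit
C -> fault, evict E, frames {T,U,M,C}
U -> hit
M -> hit
U -> hit
Hits: 10.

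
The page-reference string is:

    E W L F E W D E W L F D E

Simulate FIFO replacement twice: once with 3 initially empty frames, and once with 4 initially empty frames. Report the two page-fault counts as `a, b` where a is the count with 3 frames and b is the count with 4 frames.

3 frames: F F F F F F F . . F F . F → 10 faults.
4 frames: F F F F . . F F F F F F F → 11 faults.
11 > 10: adding a frame increased faults — Belady's anomaly.

10, 11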